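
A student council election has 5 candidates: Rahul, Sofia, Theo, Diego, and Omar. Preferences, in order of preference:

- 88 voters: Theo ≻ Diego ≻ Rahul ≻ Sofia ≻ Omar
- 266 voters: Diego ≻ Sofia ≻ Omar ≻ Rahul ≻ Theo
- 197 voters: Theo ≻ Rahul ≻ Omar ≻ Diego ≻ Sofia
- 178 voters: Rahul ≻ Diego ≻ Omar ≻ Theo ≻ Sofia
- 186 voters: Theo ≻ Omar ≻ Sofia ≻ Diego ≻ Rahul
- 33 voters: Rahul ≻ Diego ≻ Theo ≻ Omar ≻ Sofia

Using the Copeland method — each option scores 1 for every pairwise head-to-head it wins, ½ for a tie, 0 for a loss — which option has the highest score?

Diego

Rahul: beats Sofia, Theo, and Omar; loses to Diego → score 3.
Sofia: loses to Rahul, Theo, Diego, and Omar → score 0.
Theo: beats Sofia and Omar; loses to Rahul and Diego → score 2.
Diego: beats Rahul, Sofia, Theo, and Omar → score 4.
Omar: beats Sofia; loses to Rahul, Theo, and Diego → score 1.
Diego has the best pairwise record.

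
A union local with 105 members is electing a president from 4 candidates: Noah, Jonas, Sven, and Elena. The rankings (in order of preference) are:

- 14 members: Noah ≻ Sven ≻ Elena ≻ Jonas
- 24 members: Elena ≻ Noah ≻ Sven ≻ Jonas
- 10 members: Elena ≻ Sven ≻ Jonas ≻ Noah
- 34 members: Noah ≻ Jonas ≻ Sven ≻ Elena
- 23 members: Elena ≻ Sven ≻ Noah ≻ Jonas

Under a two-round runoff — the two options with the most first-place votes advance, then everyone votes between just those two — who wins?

Round 1 first-place votes: Noah 48, Jonas 0, Sven 0, Elena 57.
Elena and Noah advance.
Runoff: Elena is preferred to Noah by 57 voters; Noah by 48.
Elena wins the runoff.

Elena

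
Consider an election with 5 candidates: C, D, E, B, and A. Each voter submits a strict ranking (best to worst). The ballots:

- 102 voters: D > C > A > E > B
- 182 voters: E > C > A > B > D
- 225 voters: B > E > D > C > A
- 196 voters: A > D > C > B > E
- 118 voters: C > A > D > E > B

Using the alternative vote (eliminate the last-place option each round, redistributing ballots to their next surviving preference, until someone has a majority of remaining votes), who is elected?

Round 1: C 118, D 102, E 182, B 225, A 196. Eliminate D.
Round 2: C 220, E 182, B 225, A 196. Eliminate E.
Round 3: C 402, B 225, A 196. Eliminate A.
Round 4: C 598, B 225. C has a majority.

C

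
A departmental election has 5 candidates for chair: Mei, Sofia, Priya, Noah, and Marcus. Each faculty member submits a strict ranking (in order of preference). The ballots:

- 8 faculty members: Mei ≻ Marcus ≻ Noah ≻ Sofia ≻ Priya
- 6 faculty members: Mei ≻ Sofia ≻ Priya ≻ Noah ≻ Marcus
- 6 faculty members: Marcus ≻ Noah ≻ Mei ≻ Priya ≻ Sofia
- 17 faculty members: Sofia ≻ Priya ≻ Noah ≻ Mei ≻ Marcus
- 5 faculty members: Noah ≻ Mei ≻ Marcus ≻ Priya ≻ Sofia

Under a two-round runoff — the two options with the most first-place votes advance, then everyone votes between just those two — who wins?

Mei

Round 1 first-place votes: Mei 14, Sofia 17, Priya 0, Noah 5, Marcus 6.
Sofia and Mei advance.
Runoff: Sofia is preferred to Mei by 17 voters; Mei by 25.
Mei wins the runoff.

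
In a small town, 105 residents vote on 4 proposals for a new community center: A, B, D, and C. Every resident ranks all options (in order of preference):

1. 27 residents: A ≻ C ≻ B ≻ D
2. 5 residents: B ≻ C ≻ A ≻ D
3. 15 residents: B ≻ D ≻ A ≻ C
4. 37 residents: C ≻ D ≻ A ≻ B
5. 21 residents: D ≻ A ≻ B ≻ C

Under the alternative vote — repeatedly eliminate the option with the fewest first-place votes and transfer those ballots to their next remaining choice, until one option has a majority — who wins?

C

Round 1: A 27, B 20, D 21, C 37. Eliminate B.
Round 2: A 27, D 36, C 42. Eliminate A.
Round 3: D 36, C 69. C has a majority.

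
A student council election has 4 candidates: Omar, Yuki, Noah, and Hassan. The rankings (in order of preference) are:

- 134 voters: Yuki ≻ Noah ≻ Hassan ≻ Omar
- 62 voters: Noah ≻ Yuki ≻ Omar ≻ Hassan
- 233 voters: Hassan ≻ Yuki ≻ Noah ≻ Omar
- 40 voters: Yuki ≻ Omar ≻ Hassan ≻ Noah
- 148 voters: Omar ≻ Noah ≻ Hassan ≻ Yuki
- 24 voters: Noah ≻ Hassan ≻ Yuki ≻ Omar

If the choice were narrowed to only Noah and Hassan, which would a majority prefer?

Noah

Voters preferring Noah to Hassan: 368; preferring Hassan to Noah: 273.
Noah wins the head-to-head.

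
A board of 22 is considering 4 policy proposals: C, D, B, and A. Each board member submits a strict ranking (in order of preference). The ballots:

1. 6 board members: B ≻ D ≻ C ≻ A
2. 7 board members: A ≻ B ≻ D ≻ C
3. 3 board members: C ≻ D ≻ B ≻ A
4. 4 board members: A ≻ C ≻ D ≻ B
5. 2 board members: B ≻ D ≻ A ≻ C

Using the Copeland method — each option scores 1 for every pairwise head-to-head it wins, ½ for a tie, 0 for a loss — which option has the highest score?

B

C: loses to D, B, and A → score 0.
D: beats C; ties A; loses to B → score 1.5.
B: beats C and D; ties A → score 2.5.
A: beats C; ties D and B → score 2.
B has the best pairwise record.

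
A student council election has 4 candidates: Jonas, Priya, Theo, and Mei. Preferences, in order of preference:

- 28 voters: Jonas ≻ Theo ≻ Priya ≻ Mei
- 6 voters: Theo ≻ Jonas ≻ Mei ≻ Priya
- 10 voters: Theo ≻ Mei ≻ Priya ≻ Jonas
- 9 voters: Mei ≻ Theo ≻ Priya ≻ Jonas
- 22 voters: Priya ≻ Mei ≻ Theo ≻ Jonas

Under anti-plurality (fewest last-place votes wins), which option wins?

Theo

Last-place votes: Jonas 41, Priya 6, Theo 0, Mei 28.
Theo is ranked last by the fewest voters, so Theo wins.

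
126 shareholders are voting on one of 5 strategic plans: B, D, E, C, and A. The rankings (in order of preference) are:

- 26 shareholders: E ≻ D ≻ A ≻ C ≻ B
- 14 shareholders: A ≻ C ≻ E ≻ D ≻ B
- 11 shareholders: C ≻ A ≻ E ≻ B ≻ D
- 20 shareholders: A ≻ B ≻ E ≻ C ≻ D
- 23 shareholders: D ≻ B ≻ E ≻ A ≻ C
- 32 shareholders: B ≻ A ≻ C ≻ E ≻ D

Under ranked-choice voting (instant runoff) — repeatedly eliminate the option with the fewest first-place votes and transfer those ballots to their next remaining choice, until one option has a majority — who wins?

Round 1: B 32, D 23, E 26, C 11, A 34. Eliminate C.
Round 2: B 32, D 23, E 26, A 45. Eliminate D.
Round 3: B 55, E 26, A 45. Eliminate E.
Round 4: B 55, A 71. A has a majority.

A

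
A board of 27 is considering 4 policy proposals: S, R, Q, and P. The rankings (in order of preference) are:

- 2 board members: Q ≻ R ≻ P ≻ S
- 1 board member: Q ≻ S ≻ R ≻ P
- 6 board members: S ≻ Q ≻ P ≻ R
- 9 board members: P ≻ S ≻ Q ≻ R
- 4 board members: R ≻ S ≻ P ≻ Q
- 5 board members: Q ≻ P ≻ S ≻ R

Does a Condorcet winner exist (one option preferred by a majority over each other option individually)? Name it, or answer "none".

none

Checking pairwise contests:
P beats S 16–11.
S beats R 21–6.
S beats Q 19–8.
Q beats P 14–13.
Every option loses at least one head-to-head, so there is no Condorcet winner.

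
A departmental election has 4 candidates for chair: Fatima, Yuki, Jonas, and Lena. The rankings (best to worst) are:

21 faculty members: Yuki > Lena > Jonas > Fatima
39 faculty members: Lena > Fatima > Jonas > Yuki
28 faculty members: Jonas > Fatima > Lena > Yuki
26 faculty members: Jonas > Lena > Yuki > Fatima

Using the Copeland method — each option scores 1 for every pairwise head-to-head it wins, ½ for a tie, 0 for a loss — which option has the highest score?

Fatima: beats Yuki; loses to Jonas and Lena → score 1.
Yuki: loses to Fatima, Jonas, and Lena → score 0.
Jonas: beats Fatima and Yuki; loses to Lena → score 2.
Lena: beats Fatima, Yuki, and Jonas → score 3.
Lena has the best pairwise record.

Lena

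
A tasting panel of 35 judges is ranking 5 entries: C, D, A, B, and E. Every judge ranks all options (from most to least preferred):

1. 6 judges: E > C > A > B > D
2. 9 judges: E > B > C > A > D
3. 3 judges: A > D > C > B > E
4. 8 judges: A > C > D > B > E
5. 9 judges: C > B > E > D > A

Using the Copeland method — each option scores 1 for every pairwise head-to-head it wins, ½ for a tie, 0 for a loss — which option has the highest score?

C

C: beats D, A, B, and E → score 4.
D: loses to C, A, B, and E → score 0.
A: beats D; loses to C, B, and E → score 1.
B: beats D, A, and E; loses to C → score 3.
E: beats D and A; loses to C and B → score 2.
C has the best pairwise record.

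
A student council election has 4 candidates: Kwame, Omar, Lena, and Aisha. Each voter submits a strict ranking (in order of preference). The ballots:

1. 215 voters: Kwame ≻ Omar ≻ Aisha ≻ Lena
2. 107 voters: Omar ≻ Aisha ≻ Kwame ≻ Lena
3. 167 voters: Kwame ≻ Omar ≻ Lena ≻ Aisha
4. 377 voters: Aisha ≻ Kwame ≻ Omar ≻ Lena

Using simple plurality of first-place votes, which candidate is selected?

Kwame

First-place votes: Kwame 382, Omar 107, Lena 0, Aisha 377.
Kwame has the most first-place votes.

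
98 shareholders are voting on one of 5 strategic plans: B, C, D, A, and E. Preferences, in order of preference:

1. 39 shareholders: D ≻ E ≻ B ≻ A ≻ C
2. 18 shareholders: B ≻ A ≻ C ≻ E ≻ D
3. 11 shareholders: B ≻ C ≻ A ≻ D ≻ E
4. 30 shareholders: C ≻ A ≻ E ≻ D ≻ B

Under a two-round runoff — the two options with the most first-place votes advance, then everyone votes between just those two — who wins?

C

Round 1 first-place votes: B 29, C 30, D 39, A 0, E 0.
D and C advance.
Runoff: D is preferred to C by 39 voters; C by 59.
C wins the runoff.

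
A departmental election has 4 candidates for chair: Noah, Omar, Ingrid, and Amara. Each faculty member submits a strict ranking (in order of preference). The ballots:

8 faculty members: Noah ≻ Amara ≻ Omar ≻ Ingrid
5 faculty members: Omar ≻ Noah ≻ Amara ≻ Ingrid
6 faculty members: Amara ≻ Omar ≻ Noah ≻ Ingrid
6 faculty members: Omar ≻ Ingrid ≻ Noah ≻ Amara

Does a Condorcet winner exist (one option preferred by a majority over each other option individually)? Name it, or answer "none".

Checking pairwise contests:
Omar beats Noah 17–8.
Amara beats Omar 14–11.
Noah beats Ingrid 19–6.
Noah beats Amara 19–6.
Every option loses at least one head-to-head, so there is no Condorcet winner.

none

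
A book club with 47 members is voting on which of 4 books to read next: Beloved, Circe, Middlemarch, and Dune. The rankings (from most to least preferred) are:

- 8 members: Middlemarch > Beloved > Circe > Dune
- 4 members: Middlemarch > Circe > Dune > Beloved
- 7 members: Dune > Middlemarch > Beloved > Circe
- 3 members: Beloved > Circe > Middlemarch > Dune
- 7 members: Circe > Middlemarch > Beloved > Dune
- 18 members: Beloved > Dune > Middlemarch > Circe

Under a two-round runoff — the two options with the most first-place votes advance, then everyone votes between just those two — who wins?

Round 1 first-place votes: Beloved 21, Circe 7, Middlemarch 12, Dune 7.
Beloved and Middlemarch advance.
Runoff: Beloved is preferred to Middlemarch by 21 voters; Middlemarch by 26.
Middlemarch wins the runoff.

Middlemarch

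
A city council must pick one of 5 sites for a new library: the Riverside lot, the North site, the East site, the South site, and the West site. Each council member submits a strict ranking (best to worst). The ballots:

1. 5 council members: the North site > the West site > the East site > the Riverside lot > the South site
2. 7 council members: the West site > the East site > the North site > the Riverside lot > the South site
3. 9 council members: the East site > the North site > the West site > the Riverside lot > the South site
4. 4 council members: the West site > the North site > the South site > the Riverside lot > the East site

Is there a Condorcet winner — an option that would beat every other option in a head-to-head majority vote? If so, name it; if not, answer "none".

Checking pairwise contests:
the North site beats the Riverside lot 25–0.
the East site beats the North site 16–9.
the West site beats the East site 16–9.
the Riverside lot beats the South site 21–4.
the North site beats the West site 14–11.
Every option loses at least one head-to-head, so there is no Condorcet winner.

none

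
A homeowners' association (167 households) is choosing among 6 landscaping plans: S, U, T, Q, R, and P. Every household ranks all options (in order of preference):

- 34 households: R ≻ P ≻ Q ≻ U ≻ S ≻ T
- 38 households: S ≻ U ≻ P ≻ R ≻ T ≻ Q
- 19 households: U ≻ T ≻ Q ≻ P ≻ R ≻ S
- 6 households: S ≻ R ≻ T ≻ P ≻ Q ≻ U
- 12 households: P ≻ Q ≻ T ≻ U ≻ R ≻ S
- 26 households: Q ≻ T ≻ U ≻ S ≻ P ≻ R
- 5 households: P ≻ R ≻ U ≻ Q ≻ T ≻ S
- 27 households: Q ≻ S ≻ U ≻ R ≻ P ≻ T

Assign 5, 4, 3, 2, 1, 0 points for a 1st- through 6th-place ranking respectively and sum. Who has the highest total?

U

S: 34·1 + 38·5 + 19·0 + 6·5 + 12·0 + 26·2 + 5·0 + 27·4 = 414
U: 34·2 + 38·4 + 19·5 + 6·0 + 12·2 + 26·3 + 5·3 + 27·3 = 513
T: 34·0 + 38·1 + 19·4 + 6·3 + 12·3 + 26·4 + 5·1 + 27·0 = 277
Q: 34·3 + 38·0 + 19·3 + 6·1 + 12·4 + 26·5 + 5·2 + 27·5 = 488
R: 34·5 + 38·2 + 19·1 + 6·4 + 12·1 + 26·0 + 5·4 + 27·2 = 375
P: 34·4 + 38·3 + 19·2 + 6·2 + 12·5 + 26·1 + 5·5 + 27·1 = 438
U has the highest Borda score (513).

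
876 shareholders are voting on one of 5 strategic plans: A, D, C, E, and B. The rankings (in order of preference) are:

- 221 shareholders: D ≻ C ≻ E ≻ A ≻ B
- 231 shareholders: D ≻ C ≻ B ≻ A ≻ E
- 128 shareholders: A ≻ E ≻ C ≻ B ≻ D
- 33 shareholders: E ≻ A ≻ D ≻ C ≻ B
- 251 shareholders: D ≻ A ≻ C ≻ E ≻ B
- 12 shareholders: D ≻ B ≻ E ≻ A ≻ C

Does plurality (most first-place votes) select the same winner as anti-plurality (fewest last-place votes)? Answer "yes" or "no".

Plurality — first-place votes: A 128, D 715, C 0, E 33, B 0. Winner: D.
Anti-plurality — last-place votes: A 0, D 128, C 12, E 231, B 505. Winner: A.
The two methods disagree.

no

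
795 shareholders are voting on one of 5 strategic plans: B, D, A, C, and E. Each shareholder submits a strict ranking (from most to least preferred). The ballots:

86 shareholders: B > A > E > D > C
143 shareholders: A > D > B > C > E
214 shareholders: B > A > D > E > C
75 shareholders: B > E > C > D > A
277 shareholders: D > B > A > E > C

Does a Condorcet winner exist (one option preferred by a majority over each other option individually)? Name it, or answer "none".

Checking pairwise contests:
D beats B 420–375.
A beats D 443–352.
B beats A 652–143.
B beats C 795–0.
B beats E 795–0.
Every option loses at least one head-to-head, so there is no Condorcet winner.

none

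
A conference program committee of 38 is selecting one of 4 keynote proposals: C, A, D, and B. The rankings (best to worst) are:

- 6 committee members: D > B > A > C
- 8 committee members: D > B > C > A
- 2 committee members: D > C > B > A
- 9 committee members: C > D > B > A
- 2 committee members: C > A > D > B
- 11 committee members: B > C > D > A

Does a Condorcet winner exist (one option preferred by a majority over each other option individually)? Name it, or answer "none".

Checking pairwise contests:
B beats C 25–13.
C beats A 32–6.
C beats D 22–16.
D beats B 27–11.
Every option loses at least one head-to-head, so there is no Condorcet winner.

none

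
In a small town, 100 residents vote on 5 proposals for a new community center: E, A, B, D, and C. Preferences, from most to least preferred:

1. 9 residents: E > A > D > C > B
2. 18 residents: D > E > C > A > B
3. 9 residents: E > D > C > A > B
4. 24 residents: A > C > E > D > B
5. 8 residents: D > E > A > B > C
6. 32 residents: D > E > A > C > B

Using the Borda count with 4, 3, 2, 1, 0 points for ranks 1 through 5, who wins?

D

E: 9·4 + 18·3 + 9·4 + 24·2 + 8·3 + 32·3 = 294
A: 9·3 + 18·1 + 9·1 + 24·4 + 8·2 + 32·2 = 230
B: 9·0 + 18·0 + 9·0 + 24·0 + 8·1 + 32·0 = 8
D: 9·2 + 18·4 + 9·3 + 24·1 + 8·4 + 32·4 = 301
C: 9·1 + 18·2 + 9·2 + 24·3 + 8·0 + 32·1 = 167
D has the highest Borda score (301).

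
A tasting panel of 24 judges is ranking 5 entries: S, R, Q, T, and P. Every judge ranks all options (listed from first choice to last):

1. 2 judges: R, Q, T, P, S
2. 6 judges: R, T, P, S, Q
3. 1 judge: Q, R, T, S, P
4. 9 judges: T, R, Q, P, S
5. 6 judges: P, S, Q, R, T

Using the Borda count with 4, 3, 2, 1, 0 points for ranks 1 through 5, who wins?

S: 2·0 + 6·1 + 1·1 + 9·0 + 6·3 = 25
R: 2·4 + 6·4 + 1·3 + 9·3 + 6·1 = 68
Q: 2·3 + 6·0 + 1·4 + 9·2 + 6·2 = 40
T: 2·2 + 6·3 + 1·2 + 9·4 + 6·0 = 60
P: 2·1 + 6·2 + 1·0 + 9·1 + 6·4 = 47
R has the highest Borda score (68).

R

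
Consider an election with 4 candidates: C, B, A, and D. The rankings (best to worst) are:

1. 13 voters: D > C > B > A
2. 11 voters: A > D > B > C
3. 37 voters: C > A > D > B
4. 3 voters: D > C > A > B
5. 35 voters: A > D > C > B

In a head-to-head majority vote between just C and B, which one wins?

Voters preferring C to B: 88; preferring B to C: 11.
C wins the head-to-head.

C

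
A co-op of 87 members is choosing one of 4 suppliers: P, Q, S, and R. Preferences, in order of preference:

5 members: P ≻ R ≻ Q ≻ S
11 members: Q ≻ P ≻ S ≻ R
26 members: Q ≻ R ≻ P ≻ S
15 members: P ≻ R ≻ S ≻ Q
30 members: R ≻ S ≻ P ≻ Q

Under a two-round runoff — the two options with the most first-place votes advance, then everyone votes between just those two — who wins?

R

Round 1 first-place votes: P 20, Q 37, S 0, R 30.
Q and R advance.
Runoff: Q is preferred to R by 37 voters; R by 50.
R wins the runoff.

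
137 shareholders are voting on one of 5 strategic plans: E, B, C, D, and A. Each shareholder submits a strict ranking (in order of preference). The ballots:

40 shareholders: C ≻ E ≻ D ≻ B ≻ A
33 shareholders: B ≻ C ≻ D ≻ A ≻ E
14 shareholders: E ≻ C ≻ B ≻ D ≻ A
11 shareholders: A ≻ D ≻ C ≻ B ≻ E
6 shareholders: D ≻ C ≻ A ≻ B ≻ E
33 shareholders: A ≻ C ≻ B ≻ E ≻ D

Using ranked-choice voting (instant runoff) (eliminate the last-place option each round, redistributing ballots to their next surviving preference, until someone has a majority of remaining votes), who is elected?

C

Round 1: E 14, B 33, C 40, D 6, A 44. Eliminate D.
Round 2: E 14, B 33, C 46, A 44. Eliminate E.
Round 3: B 33, C 60, A 44. Eliminate B.
Round 4: C 93, A 44. C has a majority.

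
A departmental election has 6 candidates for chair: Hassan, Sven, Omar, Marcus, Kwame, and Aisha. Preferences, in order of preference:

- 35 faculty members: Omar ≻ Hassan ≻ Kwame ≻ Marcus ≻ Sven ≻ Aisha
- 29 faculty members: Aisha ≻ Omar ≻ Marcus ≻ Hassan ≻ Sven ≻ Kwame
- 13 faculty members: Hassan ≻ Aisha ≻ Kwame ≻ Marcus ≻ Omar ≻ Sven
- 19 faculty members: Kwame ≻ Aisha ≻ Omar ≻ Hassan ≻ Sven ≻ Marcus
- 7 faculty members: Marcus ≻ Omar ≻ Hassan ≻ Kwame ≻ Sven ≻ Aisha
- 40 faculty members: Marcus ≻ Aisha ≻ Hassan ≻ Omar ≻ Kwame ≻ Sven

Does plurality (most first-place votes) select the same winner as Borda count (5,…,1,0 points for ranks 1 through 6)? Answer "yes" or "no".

no

Plurality — first-place votes: Hassan 13, Sven 0, Omar 35, Marcus 47, Kwame 19, Aisha 29. Winner: Marcus.
Borda — scores: Hassan 442, Sven 90, Omar 469, Marcus 418, Kwame 293, Aisha 433. Winner: Omar.
The two methods disagree.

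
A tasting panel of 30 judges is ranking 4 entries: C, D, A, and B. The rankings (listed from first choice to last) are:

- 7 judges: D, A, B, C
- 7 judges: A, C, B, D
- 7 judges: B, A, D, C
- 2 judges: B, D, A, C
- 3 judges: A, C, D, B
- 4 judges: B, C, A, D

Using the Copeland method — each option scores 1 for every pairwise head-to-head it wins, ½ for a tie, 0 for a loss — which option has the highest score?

A

C: loses to D, A, and B → score 0.
D: beats C; loses to A and B → score 1.
A: beats C, D, and B → score 3.
B: beats C and D; loses to A → score 2.
A has the best pairwise record.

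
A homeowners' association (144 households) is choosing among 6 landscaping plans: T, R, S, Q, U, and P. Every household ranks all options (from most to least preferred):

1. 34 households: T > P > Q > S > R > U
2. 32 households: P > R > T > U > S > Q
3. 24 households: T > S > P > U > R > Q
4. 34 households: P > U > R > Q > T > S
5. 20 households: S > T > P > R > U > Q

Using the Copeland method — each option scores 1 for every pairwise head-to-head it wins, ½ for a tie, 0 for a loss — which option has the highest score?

T: beats R, S, Q, U, and P → score 5.
R: beats Q and U; loses to T, S, and P → score 2.
S: beats R, Q, and U; loses to T and P → score 3.
Q: loses to T, R, S, U, and P → score 0.
U: beats Q; loses to T, R, S, and P → score 1.
P: beats R, S, Q, and U; loses to T → score 4.
T has the best pairwise record.

T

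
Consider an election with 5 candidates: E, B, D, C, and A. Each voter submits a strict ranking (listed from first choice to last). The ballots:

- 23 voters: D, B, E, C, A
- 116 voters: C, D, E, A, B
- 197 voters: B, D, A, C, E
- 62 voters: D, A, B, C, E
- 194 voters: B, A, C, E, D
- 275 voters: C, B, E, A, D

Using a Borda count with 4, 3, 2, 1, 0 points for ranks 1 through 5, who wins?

B

E: 23·2 + 116·2 + 197·0 + 62·0 + 194·1 + 275·2 = 1022
B: 23·3 + 116·0 + 197·4 + 62·2 + 194·4 + 275·3 = 2582
D: 23·4 + 116·3 + 197·3 + 62·4 + 194·0 + 275·0 = 1279
C: 23·1 + 116·4 + 197·1 + 62·1 + 194·2 + 275·4 = 2234
A: 23·0 + 116·1 + 197·2 + 62·3 + 194·3 + 275·1 = 1553
B has the highest Borda score (2582).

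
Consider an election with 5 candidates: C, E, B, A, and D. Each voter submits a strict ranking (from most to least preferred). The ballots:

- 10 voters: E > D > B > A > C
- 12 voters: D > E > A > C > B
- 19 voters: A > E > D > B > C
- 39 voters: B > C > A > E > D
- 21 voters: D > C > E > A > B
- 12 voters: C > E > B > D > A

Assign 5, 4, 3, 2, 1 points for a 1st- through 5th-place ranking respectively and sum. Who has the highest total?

E

C: 10·1 + 12·2 + 19·1 + 39·4 + 21·4 + 12·5 = 353
E: 10·5 + 12·4 + 19·4 + 39·2 + 21·3 + 12·4 = 363
B: 10·3 + 12·1 + 19·2 + 39·5 + 21·1 + 12·3 = 332
A: 10·2 + 12·3 + 19·5 + 39·3 + 21·2 + 12·1 = 322
D: 10·4 + 12·5 + 19·3 + 39·1 + 21·5 + 12·2 = 325
E has the highest Borda score (363).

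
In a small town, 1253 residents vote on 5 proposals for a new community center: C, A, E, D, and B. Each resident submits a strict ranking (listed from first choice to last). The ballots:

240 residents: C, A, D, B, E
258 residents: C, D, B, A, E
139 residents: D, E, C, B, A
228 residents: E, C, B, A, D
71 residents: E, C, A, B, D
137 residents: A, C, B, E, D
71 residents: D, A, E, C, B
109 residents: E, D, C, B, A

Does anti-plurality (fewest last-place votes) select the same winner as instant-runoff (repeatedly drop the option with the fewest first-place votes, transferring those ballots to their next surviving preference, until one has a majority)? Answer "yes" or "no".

Anti-plurality — last-place votes: C 0, A 248, E 498, D 436, B 71. Winner: C.
Instant-runoff — R1 C 498, A 137, E 408, D 210, B 0 (B out); R2 C 498, A 137, E 408, D 210 (A out); R3 C 635, E 408, D 210 (C winner). Winner: C.
The two methods agree.

yes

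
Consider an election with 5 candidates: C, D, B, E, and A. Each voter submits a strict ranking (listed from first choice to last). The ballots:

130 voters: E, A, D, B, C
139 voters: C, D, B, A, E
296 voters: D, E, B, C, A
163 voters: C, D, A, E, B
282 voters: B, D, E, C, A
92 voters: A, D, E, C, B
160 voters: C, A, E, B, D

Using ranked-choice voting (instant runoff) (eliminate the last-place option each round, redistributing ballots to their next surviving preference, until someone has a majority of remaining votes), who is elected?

Round 1: C 462, D 296, B 282, E 130, A 92. Eliminate A.
Round 2: C 462, D 388, B 282, E 130. Eliminate E.
Round 3: C 462, D 518, B 282. Eliminate B.
Round 4: C 462, D 800. D has a majority.

D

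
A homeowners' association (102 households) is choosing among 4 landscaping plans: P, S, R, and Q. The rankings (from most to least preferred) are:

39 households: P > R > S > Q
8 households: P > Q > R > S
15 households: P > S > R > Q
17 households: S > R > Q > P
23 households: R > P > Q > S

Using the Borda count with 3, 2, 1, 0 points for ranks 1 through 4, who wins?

P

P: 39·3 + 8·3 + 15·3 + 17·0 + 23·2 = 232
S: 39·1 + 8·0 + 15·2 + 17·3 + 23·0 = 120
R: 39·2 + 8·1 + 15·1 + 17·2 + 23·3 = 204
Q: 39·0 + 8·2 + 15·0 + 17·1 + 23·1 = 56
P has the highest Borda score (232).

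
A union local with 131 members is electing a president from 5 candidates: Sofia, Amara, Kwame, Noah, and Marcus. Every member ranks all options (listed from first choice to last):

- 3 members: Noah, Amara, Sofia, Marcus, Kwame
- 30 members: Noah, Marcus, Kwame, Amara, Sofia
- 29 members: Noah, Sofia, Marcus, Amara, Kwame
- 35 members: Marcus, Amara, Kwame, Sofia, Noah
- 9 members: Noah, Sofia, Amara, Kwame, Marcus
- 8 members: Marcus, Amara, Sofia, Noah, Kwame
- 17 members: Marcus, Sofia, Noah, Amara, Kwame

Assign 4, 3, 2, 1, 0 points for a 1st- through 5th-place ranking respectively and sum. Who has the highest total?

Marcus

Sofia: 3·2 + 30·0 + 29·3 + 35·1 + 9·3 + 8·2 + 17·3 = 222
Amara: 3·3 + 30·1 + 29·1 + 35·3 + 9·2 + 8·3 + 17·1 = 232
Kwame: 3·0 + 30·2 + 29·0 + 35·2 + 9·1 + 8·0 + 17·0 = 139
Noah: 3·4 + 30·4 + 29·4 + 35·0 + 9·4 + 8·1 + 17·2 = 326
Marcus: 3·1 + 30·3 + 29·2 + 35·4 + 9·0 + 8·4 + 17·4 = 391
Marcus has the highest Borda score (391).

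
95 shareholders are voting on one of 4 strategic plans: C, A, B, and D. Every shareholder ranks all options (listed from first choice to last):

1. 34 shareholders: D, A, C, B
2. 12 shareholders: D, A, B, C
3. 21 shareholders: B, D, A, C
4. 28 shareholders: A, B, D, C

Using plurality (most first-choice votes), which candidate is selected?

D

First-place votes: C 0, A 28, B 21, D 46.
D has the most first-place votes.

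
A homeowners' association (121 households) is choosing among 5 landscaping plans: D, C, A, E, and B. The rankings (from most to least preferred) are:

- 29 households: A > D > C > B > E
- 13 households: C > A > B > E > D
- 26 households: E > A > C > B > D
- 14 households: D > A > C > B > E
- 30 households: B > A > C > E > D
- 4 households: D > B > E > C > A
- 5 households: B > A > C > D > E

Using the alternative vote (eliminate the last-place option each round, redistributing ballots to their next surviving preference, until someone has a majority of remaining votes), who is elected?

Round 1: D 18, C 13, A 29, E 26, B 35. Eliminate C.
Round 2: D 18, A 42, E 26, B 35. Eliminate D.
Round 3: A 56, E 26, B 39. Eliminate E.
Round 4: A 82, B 39. A has a majority.

A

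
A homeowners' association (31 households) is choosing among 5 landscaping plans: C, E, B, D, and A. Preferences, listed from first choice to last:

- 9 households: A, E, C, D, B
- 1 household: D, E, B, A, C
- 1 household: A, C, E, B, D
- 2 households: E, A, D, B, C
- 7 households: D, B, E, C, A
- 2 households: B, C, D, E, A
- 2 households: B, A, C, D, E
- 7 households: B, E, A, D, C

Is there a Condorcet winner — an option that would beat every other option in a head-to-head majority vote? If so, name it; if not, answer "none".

Checking pairwise contests:
E beats C 26–5.
B beats E 18–13.
D beats B 19–12.
E beats D 19–12.
E beats A 19–12.
Every option loses at least one head-to-head, so there is no Condorcet winner.

none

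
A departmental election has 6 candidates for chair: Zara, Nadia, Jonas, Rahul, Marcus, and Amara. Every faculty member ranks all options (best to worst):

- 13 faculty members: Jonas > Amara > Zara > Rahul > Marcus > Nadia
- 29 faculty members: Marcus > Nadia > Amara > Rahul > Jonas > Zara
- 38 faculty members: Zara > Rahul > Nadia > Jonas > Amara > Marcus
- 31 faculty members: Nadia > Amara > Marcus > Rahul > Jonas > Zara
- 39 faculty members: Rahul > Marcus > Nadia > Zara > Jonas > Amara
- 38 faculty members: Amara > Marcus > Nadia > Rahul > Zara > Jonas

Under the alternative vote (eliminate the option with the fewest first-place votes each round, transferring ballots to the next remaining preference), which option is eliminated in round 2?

Round 1: Zara 38, Nadia 31, Jonas 13, Rahul 39, Marcus 29, Amara 38. Eliminate Jonas.
Round 2: Zara 38, Nadia 31, Rahul 39, Marcus 29, Amara 51. Eliminate Marcus.

Marcus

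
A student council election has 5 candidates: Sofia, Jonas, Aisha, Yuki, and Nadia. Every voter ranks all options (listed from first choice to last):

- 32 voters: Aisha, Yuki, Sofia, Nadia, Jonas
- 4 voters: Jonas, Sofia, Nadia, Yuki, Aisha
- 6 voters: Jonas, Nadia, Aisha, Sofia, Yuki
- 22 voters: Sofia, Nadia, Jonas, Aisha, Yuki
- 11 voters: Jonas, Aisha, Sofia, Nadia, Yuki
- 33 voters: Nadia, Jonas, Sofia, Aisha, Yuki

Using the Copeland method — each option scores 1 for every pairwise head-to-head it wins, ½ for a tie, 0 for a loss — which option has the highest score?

Sofia

Sofia: beats Aisha, Yuki, and Nadia; ties Jonas → score 3.5.
Jonas: beats Aisha and Yuki; ties Sofia; loses to Nadia → score 2.5.
Aisha: beats Yuki; loses to Sofia, Jonas, and Nadia → score 1.
Yuki: loses to Sofia, Jonas, Aisha, and Nadia → score 0.
Nadia: beats Jonas, Aisha, and Yuki; loses to Sofia → score 3.
Sofia has the best pairwise record.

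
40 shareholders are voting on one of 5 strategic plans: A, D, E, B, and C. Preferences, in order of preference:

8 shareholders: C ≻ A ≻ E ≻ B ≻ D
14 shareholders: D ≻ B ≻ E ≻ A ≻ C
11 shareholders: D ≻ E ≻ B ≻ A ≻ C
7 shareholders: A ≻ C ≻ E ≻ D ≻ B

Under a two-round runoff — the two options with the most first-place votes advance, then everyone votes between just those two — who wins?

Round 1 first-place votes: A 7, D 25, E 0, B 0, C 8.
D and C advance.
Runoff: D is preferred to C by 25 voters; C by 15.
D wins the runoff.

D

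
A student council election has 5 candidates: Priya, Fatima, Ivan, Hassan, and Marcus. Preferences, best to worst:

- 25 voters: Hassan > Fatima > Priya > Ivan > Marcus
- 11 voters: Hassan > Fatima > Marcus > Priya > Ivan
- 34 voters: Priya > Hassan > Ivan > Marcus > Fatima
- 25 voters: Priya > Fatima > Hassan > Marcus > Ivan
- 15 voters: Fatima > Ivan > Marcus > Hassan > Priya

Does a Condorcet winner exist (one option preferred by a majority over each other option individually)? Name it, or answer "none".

Priya vs Fatima: 59–51 for Priya.
Priya vs Ivan: 95–15 for Priya.
Priya vs Hassan: 59–51 for Priya.
Priya vs Marcus: 84–26 for Priya.
Priya beats every other option head-to-head.

Priya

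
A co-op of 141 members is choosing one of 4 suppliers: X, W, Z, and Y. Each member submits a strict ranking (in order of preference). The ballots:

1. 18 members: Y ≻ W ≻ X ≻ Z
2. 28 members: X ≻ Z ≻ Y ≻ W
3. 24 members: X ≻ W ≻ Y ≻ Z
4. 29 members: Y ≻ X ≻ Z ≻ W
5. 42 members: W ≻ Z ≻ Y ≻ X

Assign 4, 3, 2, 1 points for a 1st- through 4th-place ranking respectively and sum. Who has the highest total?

Y

X: 18·2 + 28·4 + 24·4 + 29·3 + 42·1 = 373
W: 18·3 + 28·1 + 24·3 + 29·1 + 42·4 = 351
Z: 18·1 + 28·3 + 24·1 + 29·2 + 42·3 = 310
Y: 18·4 + 28·2 + 24·2 + 29·4 + 42·2 = 376
Y has the highest Borda score (376).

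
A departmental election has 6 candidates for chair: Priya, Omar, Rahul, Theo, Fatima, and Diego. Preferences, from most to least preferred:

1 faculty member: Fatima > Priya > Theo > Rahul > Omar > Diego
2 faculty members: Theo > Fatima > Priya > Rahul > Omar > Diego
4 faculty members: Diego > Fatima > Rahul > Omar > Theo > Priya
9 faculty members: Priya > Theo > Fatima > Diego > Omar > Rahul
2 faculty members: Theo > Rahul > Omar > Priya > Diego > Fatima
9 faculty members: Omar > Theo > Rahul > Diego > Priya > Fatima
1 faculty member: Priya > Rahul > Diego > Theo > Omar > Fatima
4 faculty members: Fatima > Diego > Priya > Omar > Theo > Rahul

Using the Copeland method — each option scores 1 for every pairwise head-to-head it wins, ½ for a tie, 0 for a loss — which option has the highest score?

Priya: beats Omar, Rahul, and Fatima; loses to Theo and Diego → score 3.
Omar: beats Rahul and Theo; loses to Priya, Fatima, and Diego → score 2.
Rahul: loses to Priya, Omar, Theo, Fatima, and Diego → score 0.
Theo: beats Priya, Rahul, Fatima, and Diego; loses to Omar → score 4.
Fatima: beats Omar and Rahul; ties Diego; loses to Priya and Theo → score 2.5.
Diego: beats Priya, Omar, and Rahul; ties Fatima; loses to Theo → score 3.5.
Theo has the best pairwise record.

Theo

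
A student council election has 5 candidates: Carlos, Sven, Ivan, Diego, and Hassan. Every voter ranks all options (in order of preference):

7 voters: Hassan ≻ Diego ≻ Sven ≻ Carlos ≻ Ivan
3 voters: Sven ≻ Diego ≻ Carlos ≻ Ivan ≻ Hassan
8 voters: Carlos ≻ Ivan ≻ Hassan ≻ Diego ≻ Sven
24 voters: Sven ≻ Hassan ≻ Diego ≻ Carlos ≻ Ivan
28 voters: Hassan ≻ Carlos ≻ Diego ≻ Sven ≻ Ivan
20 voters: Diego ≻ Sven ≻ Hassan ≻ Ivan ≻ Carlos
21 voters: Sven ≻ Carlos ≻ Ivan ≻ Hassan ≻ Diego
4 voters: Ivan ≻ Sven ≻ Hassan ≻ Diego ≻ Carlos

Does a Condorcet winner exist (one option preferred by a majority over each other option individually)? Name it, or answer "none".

none

Checking pairwise contests:
Sven beats Carlos 79–36.
Diego beats Sven 63–52.
Carlos beats Ivan 91–24.
Hassan beats Diego 92–23.
Sven beats Hassan 72–43.
Every option loses at least one head-to-head, so there is no Condorcet winner.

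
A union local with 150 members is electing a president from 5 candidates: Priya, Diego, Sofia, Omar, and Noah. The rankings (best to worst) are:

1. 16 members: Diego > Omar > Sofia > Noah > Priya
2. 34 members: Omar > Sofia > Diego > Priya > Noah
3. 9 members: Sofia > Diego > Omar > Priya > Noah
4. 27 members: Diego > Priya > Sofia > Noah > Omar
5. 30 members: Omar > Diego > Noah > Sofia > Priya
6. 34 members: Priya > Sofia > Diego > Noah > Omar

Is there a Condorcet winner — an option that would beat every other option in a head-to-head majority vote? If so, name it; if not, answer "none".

Checking pairwise contests:
Diego beats Priya 116–34.
Sofia beats Diego 77–73.
Omar beats Sofia 80–70.
Diego beats Omar 86–64.
Priya beats Noah 104–46.
Every option loses at least one head-to-head, so there is no Condorcet winner.

none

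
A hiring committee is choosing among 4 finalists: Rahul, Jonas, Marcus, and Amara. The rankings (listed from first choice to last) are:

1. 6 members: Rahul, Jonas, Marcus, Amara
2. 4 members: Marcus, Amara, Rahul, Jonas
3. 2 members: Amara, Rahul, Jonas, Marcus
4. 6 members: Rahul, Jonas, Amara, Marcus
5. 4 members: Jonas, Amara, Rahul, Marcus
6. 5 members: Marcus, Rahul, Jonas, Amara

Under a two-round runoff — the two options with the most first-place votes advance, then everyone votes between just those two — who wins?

Rahul

Round 1 first-place votes: Rahul 12, Jonas 4, Marcus 9, Amara 2.
Rahul and Marcus advance.
Runoff: Rahul is preferred to Marcus by 18 voters; Marcus by 9.
Rahul wins the runoff.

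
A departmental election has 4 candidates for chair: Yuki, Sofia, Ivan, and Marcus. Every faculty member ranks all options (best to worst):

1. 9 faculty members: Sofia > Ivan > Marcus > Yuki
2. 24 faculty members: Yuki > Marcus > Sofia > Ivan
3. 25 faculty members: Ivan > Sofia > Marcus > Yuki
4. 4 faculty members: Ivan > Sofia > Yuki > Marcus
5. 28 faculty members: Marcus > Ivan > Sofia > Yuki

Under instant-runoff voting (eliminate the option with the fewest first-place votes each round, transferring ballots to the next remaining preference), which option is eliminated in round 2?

Round 1: Yuki 24, Sofia 9, Ivan 29, Marcus 28. Eliminate Sofia.
Round 2: Yuki 24, Ivan 38, Marcus 28. Eliminate Yuki.

Yuki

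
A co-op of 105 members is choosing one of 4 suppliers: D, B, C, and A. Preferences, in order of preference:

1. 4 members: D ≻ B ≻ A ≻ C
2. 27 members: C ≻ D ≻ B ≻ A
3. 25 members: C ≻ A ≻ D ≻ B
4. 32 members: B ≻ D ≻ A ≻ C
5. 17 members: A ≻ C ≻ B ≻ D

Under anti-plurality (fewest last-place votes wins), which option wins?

D

Last-place votes: D 17, B 25, C 36, A 27.
D is ranked last by the fewest voters, so D wins.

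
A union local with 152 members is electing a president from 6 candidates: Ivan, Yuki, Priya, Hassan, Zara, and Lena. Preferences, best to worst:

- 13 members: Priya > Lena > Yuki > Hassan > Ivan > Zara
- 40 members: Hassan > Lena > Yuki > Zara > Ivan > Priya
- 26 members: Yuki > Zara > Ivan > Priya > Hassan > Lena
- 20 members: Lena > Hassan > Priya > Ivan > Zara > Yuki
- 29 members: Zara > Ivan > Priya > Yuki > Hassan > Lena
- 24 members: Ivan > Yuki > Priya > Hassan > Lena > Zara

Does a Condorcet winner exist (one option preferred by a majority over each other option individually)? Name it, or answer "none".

Yuki vs Ivan: 79–73 for Yuki.
Yuki vs Priya: 90–62 for Yuki.
Yuki vs Hassan: 92–60 for Yuki.
Yuki vs Zara: 103–49 for Yuki.
Yuki vs Lena: 79–73 for Yuki.
Yuki beats every other option head-to-head.

Yuki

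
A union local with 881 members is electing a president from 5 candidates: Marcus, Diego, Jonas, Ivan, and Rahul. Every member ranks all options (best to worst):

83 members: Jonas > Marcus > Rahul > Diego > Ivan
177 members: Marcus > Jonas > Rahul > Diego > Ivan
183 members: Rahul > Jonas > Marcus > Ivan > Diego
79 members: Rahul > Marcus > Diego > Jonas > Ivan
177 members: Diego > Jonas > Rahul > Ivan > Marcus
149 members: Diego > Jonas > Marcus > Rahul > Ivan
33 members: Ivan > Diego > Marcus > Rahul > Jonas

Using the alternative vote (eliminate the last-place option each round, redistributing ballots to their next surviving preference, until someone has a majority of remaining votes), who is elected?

Rahul

Round 1: Marcus 177, Diego 326, Jonas 83, Ivan 33, Rahul 262. Eliminate Ivan.
Round 2: Marcus 177, Diego 359, Jonas 83, Rahul 262. Eliminate Jonas.
Round 3: Marcus 260, Diego 359, Rahul 262. Eliminate Marcus.
Round 4: Diego 359, Rahul 522. Rahul has a majority.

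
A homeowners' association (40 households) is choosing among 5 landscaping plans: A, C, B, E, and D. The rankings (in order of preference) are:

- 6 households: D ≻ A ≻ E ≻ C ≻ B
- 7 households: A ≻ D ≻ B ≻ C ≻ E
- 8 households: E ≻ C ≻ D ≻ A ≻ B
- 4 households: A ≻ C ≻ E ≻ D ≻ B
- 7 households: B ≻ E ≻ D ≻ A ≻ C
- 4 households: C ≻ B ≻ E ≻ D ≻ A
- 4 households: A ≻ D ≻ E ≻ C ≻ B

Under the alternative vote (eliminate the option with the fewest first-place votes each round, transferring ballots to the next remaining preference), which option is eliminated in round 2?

D

Round 1: A 15, C 4, B 7, E 8, D 6. Eliminate C.
Round 2: A 15, B 11, E 8, D 6. Eliminate D.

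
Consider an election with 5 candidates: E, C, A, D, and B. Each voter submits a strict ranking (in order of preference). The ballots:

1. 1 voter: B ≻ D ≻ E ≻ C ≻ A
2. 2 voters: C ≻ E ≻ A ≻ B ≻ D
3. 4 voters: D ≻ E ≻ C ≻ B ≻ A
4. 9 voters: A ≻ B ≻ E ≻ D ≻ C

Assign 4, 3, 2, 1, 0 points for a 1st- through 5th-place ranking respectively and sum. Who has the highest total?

E: 1·2 + 2·3 + 4·3 + 9·2 = 38
C: 1·1 + 2·4 + 4·2 + 9·0 = 17
A: 1·0 + 2·2 + 4·0 + 9·4 = 40
D: 1·3 + 2·0 + 4·4 + 9·1 = 28
B: 1·4 + 2·1 + 4·1 + 9·3 = 37
A has the highest Borda score (40).

A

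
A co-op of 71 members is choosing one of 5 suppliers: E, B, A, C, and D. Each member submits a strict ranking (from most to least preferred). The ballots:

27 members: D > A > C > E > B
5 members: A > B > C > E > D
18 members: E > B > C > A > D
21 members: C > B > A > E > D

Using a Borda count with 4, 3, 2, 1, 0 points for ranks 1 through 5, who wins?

C

E: 27·1 + 5·1 + 18·4 + 21·1 = 125
B: 27·0 + 5·3 + 18·3 + 21·3 = 132
A: 27·3 + 5·4 + 18·1 + 21·2 = 161
C: 27·2 + 5·2 + 18·2 + 21·4 = 184
D: 27·4 + 5·0 + 18·0 + 21·0 = 108
C has the highest Borda score (184).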